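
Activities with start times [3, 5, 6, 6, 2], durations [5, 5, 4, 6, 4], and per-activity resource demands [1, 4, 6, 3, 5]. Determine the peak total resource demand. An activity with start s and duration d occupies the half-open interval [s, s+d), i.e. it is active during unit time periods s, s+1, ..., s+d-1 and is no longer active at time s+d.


Each activity i is active on [start_i, start_i + duration_i).
Compute total resource usage per time slot:
  t=0: active resources = [], total = 0
  t=1: active resources = [], total = 0
  t=2: active resources = [5], total = 5
  t=3: active resources = [1, 5], total = 6
  t=4: active resources = [1, 5], total = 6
  t=5: active resources = [1, 4, 5], total = 10
  t=6: active resources = [1, 4, 6, 3], total = 14
  t=7: active resources = [1, 4, 6, 3], total = 14
  t=8: active resources = [4, 6, 3], total = 13
  t=9: active resources = [4, 6, 3], total = 13
  t=10: active resources = [3], total = 3
  t=11: active resources = [3], total = 3
Peak resource demand = 14

14


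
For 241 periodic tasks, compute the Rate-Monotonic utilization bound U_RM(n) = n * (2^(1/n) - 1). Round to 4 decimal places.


Compute 2^(1/241) = 1.0028802694
Subtract 1: 1.0028802694 - 1 = 0.0028802694
Multiply by n: 241 * 0.0028802694 = 0.6941449254
Round to 4 dp: 0.6941

0.6941


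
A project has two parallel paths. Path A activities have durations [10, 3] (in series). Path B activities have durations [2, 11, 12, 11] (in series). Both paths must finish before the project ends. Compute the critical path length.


Path A total = 10 + 3 = 13
Path B total = 2 + 11 + 12 + 11 = 36
Critical path = longest path = max(13, 36) = 36

36


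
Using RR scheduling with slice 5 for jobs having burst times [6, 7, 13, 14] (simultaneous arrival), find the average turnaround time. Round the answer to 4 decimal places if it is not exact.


Time quantum = 5
Execution trace:
  J1 runs 5 units, time = 5
  J2 runs 5 units, time = 10
  J3 runs 5 units, time = 15
  J4 runs 5 units, time = 20
  J1 runs 1 units, time = 21
  J2 runs 2 units, time = 23
  J3 runs 5 units, time = 28
  J4 runs 5 units, time = 33
  J3 runs 3 units, time = 36
  J4 runs 4 units, time = 40
Finish times: [21, 23, 36, 40]
Average turnaround = 120/4 = 30.0

30.0


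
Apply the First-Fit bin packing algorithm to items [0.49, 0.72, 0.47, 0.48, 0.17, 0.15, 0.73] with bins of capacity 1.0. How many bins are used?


Place items sequentially using First-Fit:
  Item 0.49 -> new Bin 1
  Item 0.72 -> new Bin 2
  Item 0.47 -> Bin 1 (now 0.96)
  Item 0.48 -> new Bin 3
  Item 0.17 -> Bin 2 (now 0.89)
  Item 0.15 -> Bin 3 (now 0.63)
  Item 0.73 -> new Bin 4
Total bins used = 4

4


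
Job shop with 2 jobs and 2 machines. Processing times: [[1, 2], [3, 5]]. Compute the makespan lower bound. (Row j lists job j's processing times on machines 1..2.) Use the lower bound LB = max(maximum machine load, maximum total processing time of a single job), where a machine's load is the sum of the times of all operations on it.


Machine loads:
  Machine 1: 1 + 3 = 4
  Machine 2: 2 + 5 = 7
Max machine load = 7
Job totals:
  Job 1: 3
  Job 2: 8
Max job total = 8
Lower bound = max(7, 8) = 8

8


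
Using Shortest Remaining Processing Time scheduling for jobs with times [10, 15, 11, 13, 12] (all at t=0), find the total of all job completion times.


Since all jobs arrive at t=0, SRPT equals SPT ordering.
SPT order: [10, 11, 12, 13, 15]
Completion times:
  Job 1: p=10, C=10
  Job 2: p=11, C=21
  Job 3: p=12, C=33
  Job 4: p=13, C=46
  Job 5: p=15, C=61
Total completion time = 10 + 21 + 33 + 46 + 61 = 171

171


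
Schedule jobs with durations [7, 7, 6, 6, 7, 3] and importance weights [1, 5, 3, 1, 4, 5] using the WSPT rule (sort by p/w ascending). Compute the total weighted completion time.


Compute p/w ratios and sort ascending (WSPT): [(3, 5), (7, 5), (7, 4), (6, 3), (6, 1), (7, 1)]
Compute weighted completion times:
  Job (p=3,w=5): C=3, w*C=5*3=15
  Job (p=7,w=5): C=10, w*C=5*10=50
  Job (p=7,w=4): C=17, w*C=4*17=68
  Job (p=6,w=3): C=23, w*C=3*23=69
  Job (p=6,w=1): C=29, w*C=1*29=29
  Job (p=7,w=1): C=36, w*C=1*36=36
Total weighted completion time = 267

267


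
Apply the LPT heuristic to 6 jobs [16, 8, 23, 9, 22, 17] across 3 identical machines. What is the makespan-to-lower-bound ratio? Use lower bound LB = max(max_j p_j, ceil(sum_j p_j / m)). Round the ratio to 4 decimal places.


LPT order: [23, 22, 17, 16, 9, 8]
Machine loads after assignment: [31, 31, 33]
LPT makespan = 33
Lower bound = max(max_job, ceil(total/3)) = max(23, 32) = 32
Ratio = 33 / 32 = 1.0313

1.0313


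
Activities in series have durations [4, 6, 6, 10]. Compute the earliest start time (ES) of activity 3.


Activity 3 starts after activities 1 through 2 complete.
Predecessor durations: [4, 6]
ES = 4 + 6 = 10

10


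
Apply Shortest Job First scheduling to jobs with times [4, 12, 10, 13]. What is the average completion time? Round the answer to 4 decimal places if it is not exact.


SJF order (ascending): [4, 10, 12, 13]
Completion times:
  Job 1: burst=4, C=4
  Job 2: burst=10, C=14
  Job 3: burst=12, C=26
  Job 4: burst=13, C=39
Average completion = 83/4 = 20.75

20.75


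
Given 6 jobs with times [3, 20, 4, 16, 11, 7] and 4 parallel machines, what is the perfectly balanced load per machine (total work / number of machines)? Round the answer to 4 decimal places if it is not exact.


Total processing time = 3 + 20 + 4 + 16 + 11 + 7 = 61
Number of machines = 4
Ideal balanced load = 61 / 4 = 15.25

15.25


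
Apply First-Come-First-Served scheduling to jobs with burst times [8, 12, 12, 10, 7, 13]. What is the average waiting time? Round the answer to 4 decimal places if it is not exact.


FCFS order (as given): [8, 12, 12, 10, 7, 13]
Waiting times:
  Job 1: wait = 0
  Job 2: wait = 8
  Job 3: wait = 20
  Job 4: wait = 32
  Job 5: wait = 42
  Job 6: wait = 49
Sum of waiting times = 151
Average waiting time = 151/6 = 25.1667

25.1667


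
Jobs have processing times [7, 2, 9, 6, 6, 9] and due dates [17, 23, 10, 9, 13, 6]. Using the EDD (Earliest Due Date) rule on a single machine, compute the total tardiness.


Sort by due date (EDD order): [(9, 6), (6, 9), (9, 10), (6, 13), (7, 17), (2, 23)]
Compute completion times and tardiness:
  Job 1: p=9, d=6, C=9, tardiness=max(0,9-6)=3
  Job 2: p=6, d=9, C=15, tardiness=max(0,15-9)=6
  Job 3: p=9, d=10, C=24, tardiness=max(0,24-10)=14
  Job 4: p=6, d=13, C=30, tardiness=max(0,30-13)=17
  Job 5: p=7, d=17, C=37, tardiness=max(0,37-17)=20
  Job 6: p=2, d=23, C=39, tardiness=max(0,39-23)=16
Total tardiness = 76

76


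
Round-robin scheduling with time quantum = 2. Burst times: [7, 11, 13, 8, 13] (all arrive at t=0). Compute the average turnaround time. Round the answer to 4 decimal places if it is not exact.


Time quantum = 2
Execution trace:
  J1 runs 2 units, time = 2
  J2 runs 2 units, time = 4
  J3 runs 2 units, time = 6
  J4 runs 2 units, time = 8
  J5 runs 2 units, time = 10
  J1 runs 2 units, time = 12
  J2 runs 2 units, time = 14
  J3 runs 2 units, time = 16
  J4 runs 2 units, time = 18
  J5 runs 2 units, time = 20
  J1 runs 2 units, time = 22
  J2 runs 2 units, time = 24
  J3 runs 2 units, time = 26
  J4 runs 2 units, time = 28
  J5 runs 2 units, time = 30
  J1 runs 1 units, time = 31
  J2 runs 2 units, time = 33
  J3 runs 2 units, time = 35
  J4 runs 2 units, time = 37
  J5 runs 2 units, time = 39
  J2 runs 2 units, time = 41
  J3 runs 2 units, time = 43
  J5 runs 2 units, time = 45
  J2 runs 1 units, time = 46
  J3 runs 2 units, time = 48
  J5 runs 2 units, time = 50
  J3 runs 1 units, time = 51
  J5 runs 1 units, time = 52
Finish times: [31, 46, 51, 37, 52]
Average turnaround = 217/5 = 43.4

43.4


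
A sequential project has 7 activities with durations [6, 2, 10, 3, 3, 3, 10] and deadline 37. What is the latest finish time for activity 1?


LF(activity 1) = deadline - sum of successor durations
Successors: activities 2 through 7 with durations [2, 10, 3, 3, 3, 10]
Sum of successor durations = 31
LF = 37 - 31 = 6

6


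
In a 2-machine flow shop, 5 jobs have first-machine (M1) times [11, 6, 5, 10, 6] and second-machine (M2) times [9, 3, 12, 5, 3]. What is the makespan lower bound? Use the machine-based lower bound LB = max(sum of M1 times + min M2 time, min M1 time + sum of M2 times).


LB1 = sum(M1 times) + min(M2 times) = 38 + 3 = 41
LB2 = min(M1 times) + sum(M2 times) = 5 + 32 = 37
Lower bound = max(LB1, LB2) = max(41, 37) = 41

41


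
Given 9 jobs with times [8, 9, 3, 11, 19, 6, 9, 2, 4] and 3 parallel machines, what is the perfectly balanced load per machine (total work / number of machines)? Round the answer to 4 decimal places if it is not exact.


Total processing time = 8 + 9 + 3 + 11 + 19 + 6 + 9 + 2 + 4 = 71
Number of machines = 3
Ideal balanced load = 71 / 3 = 23.6667

23.6667


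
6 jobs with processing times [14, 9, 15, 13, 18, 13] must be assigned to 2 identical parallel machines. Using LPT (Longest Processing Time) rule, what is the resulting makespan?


Sort jobs in decreasing order (LPT): [18, 15, 14, 13, 13, 9]
Assign each job to the least loaded machine:
  Machine 1: jobs [18, 13, 9], load = 40
  Machine 2: jobs [15, 14, 13], load = 42
Makespan = max load = 42

42


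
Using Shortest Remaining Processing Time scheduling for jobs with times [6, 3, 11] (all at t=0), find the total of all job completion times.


Since all jobs arrive at t=0, SRPT equals SPT ordering.
SPT order: [3, 6, 11]
Completion times:
  Job 1: p=3, C=3
  Job 2: p=6, C=9
  Job 3: p=11, C=20
Total completion time = 3 + 9 + 20 = 32

32


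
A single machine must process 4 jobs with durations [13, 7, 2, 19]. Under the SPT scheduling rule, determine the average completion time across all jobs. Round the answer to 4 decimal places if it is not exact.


Sort jobs by processing time (SPT order): [2, 7, 13, 19]
Compute completion times sequentially:
  Job 1: processing = 2, completes at 2
  Job 2: processing = 7, completes at 9
  Job 3: processing = 13, completes at 22
  Job 4: processing = 19, completes at 41
Sum of completion times = 74
Average completion time = 74/4 = 18.5

18.5


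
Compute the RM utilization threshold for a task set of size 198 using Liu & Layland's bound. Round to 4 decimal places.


Compute 2^(1/198) = 1.0035068781
Subtract 1: 1.0035068781 - 1 = 0.0035068781
Multiply by n: 198 * 0.0035068781 = 0.6943618638
Round to 4 dp: 0.6944

0.6944


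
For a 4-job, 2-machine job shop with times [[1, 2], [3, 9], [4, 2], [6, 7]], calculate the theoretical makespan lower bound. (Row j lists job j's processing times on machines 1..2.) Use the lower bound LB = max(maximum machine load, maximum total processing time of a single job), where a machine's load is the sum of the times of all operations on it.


Machine loads:
  Machine 1: 1 + 3 + 4 + 6 = 14
  Machine 2: 2 + 9 + 2 + 7 = 20
Max machine load = 20
Job totals:
  Job 1: 3
  Job 2: 12
  Job 3: 6
  Job 4: 13
Max job total = 13
Lower bound = max(20, 13) = 20

20


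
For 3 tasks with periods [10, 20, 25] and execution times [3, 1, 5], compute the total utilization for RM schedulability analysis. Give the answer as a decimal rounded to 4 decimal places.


Compute individual utilizations (exact fractions):
  Task 1: C/T = 3/10 (approx. 0.3)
  Task 2: C/T = 1/20 (approx. 0.05)
  Task 3: C/T = 5/25 = 1/5 (approx. 0.2)
Total utilization U = 3/10 + 1/20 + 1/5 = 11/20
Rounded to 4 decimal places: U = 0.5500
RM (Liu & Layland) bound for 3 tasks = 0.779763; compare with U = 11/20 (approx. 0.550000)
U <= bound, so schedulable by RM sufficient condition.

0.5500


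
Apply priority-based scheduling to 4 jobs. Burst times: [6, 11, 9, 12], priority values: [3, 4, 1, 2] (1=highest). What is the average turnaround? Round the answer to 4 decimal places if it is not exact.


Sort by priority (ascending = highest first):
Order: [(1, 9), (2, 12), (3, 6), (4, 11)]
Completion times:
  Priority 1, burst=9, C=9
  Priority 2, burst=12, C=21
  Priority 3, burst=6, C=27
  Priority 4, burst=11, C=38
Average turnaround = 95/4 = 23.75

23.75


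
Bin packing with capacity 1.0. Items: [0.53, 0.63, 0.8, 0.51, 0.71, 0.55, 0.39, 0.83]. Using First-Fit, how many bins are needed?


Place items sequentially using First-Fit:
  Item 0.53 -> new Bin 1
  Item 0.63 -> new Bin 2
  Item 0.8 -> new Bin 3
  Item 0.51 -> new Bin 4
  Item 0.71 -> new Bin 5
  Item 0.55 -> new Bin 6
  Item 0.39 -> Bin 1 (now 0.92)
  Item 0.83 -> new Bin 7
Total bins used = 7

7


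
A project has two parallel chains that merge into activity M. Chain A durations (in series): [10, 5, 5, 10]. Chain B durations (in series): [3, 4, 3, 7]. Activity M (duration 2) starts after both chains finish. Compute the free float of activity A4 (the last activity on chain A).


ES(A4) = sum of predecessors on chain A = 20
EF(A4) = ES + duration = 20 + 10 = 30
Successor of A4 is M. ES(M) = max(sum(A), sum(B)) = max(30, 17) = 30
Free float = ES(successor) - EF(current) = 30 - 30 = 0

0


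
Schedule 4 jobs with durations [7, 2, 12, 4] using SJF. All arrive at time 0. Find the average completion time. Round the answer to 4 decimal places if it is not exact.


SJF order (ascending): [2, 4, 7, 12]
Completion times:
  Job 1: burst=2, C=2
  Job 2: burst=4, C=6
  Job 3: burst=7, C=13
  Job 4: burst=12, C=25
Average completion = 46/4 = 11.5

11.5


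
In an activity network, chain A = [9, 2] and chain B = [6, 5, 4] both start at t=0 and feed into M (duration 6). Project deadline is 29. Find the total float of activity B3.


Forward pass: ES(B3) = sum of predecessors on chain B = 11
EF = ES + duration = 11 + 4 = 15
Backward pass: LF(M) = deadline = 29; LS(M) = 29 - 6 = 23
LF(B3) = LS(M) - sum(successors on chain B) = 23 - 0 = 23
LS = LF - duration = 23 - 4 = 19
Total float = LS - ES = 19 - 11 = 8

8


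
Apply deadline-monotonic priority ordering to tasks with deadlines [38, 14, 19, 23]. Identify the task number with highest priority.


Sort tasks by relative deadline (ascending):
  Task 2: deadline = 14
  Task 3: deadline = 19
  Task 4: deadline = 23
  Task 1: deadline = 38
Priority order (highest first): [2, 3, 4, 1]
Highest priority task = 2

2


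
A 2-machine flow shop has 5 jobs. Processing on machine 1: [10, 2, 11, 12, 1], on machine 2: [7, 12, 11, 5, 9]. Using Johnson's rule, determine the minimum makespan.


Apply Johnson's rule:
  Group 1 (a <= b): [(5, 1, 9), (2, 2, 12), (3, 11, 11)]
  Group 2 (a > b): [(1, 10, 7), (4, 12, 5)]
Optimal job order: [5, 2, 3, 1, 4]
Schedule:
  Job 5: M1 done at 1, M2 done at 10
  Job 2: M1 done at 3, M2 done at 22
  Job 3: M1 done at 14, M2 done at 33
  Job 1: M1 done at 24, M2 done at 40
  Job 4: M1 done at 36, M2 done at 45
Makespan = 45

45


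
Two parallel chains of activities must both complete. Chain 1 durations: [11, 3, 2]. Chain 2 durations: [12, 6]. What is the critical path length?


Path A total = 11 + 3 + 2 = 16
Path B total = 12 + 6 = 18
Critical path = longest path = max(16, 18) = 18

18


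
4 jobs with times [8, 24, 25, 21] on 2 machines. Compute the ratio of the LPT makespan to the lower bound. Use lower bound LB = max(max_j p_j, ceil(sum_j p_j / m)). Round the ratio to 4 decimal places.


LPT order: [25, 24, 21, 8]
Machine loads after assignment: [33, 45]
LPT makespan = 45
Lower bound = max(max_job, ceil(total/2)) = max(25, 39) = 39
Ratio = 45 / 39 = 1.1538

1.1538


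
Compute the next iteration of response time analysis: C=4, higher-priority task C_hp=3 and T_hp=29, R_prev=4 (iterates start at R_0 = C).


R_next = C + ceil(R_prev / T_hp) * C_hp
ceil(4 / 29) = ceil(0.1379) = 1
Interference = 1 * 3 = 3
R_next = 4 + 3 = 7

7


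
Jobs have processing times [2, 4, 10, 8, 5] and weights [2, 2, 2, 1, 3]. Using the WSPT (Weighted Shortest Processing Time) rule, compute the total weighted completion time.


Compute p/w ratios and sort ascending (WSPT): [(2, 2), (5, 3), (4, 2), (10, 2), (8, 1)]
Compute weighted completion times:
  Job (p=2,w=2): C=2, w*C=2*2=4
  Job (p=5,w=3): C=7, w*C=3*7=21
  Job (p=4,w=2): C=11, w*C=2*11=22
  Job (p=10,w=2): C=21, w*C=2*21=42
  Job (p=8,w=1): C=29, w*C=1*29=29
Total weighted completion time = 118

118


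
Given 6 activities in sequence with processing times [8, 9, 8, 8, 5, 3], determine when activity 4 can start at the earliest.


Activity 4 starts after activities 1 through 3 complete.
Predecessor durations: [8, 9, 8]
ES = 8 + 9 + 8 = 25

25


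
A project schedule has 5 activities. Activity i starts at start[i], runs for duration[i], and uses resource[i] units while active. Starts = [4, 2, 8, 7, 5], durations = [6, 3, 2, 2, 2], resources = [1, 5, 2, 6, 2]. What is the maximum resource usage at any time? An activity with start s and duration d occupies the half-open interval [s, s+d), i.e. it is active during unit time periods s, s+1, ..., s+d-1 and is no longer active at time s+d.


Each activity i is active on [start_i, start_i + duration_i).
Compute total resource usage per time slot:
  t=0: active resources = [], total = 0
  t=1: active resources = [], total = 0
  t=2: active resources = [5], total = 5
  t=3: active resources = [5], total = 5
  t=4: active resources = [1, 5], total = 6
  t=5: active resources = [1, 2], total = 3
  t=6: active resources = [1, 2], total = 3
  t=7: active resources = [1, 6], total = 7
  t=8: active resources = [1, 2, 6], total = 9
  t=9: active resources = [1, 2], total = 3
Peak resource demand = 9

9


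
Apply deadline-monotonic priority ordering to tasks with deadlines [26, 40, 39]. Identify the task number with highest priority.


Sort tasks by relative deadline (ascending):
  Task 1: deadline = 26
  Task 3: deadline = 39
  Task 2: deadline = 40
Priority order (highest first): [1, 3, 2]
Highest priority task = 1

1


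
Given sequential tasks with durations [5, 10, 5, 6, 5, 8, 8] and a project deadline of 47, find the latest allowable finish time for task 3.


LF(activity 3) = deadline - sum of successor durations
Successors: activities 4 through 7 with durations [6, 5, 8, 8]
Sum of successor durations = 27
LF = 47 - 27 = 20

20


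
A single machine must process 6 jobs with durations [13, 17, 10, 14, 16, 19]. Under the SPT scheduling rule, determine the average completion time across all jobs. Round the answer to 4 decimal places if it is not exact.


Sort jobs by processing time (SPT order): [10, 13, 14, 16, 17, 19]
Compute completion times sequentially:
  Job 1: processing = 10, completes at 10
  Job 2: processing = 13, completes at 23
  Job 3: processing = 14, completes at 37
  Job 4: processing = 16, completes at 53
  Job 5: processing = 17, completes at 70
  Job 6: processing = 19, completes at 89
Sum of completion times = 282
Average completion time = 282/6 = 47.0

47.0


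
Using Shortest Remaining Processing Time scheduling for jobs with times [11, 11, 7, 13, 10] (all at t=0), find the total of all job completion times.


Since all jobs arrive at t=0, SRPT equals SPT ordering.
SPT order: [7, 10, 11, 11, 13]
Completion times:
  Job 1: p=7, C=7
  Job 2: p=10, C=17
  Job 3: p=11, C=28
  Job 4: p=11, C=39
  Job 5: p=13, C=52
Total completion time = 7 + 17 + 28 + 39 + 52 = 143

143


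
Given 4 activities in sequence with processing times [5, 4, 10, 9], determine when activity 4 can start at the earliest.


Activity 4 starts after activities 1 through 3 complete.
Predecessor durations: [5, 4, 10]
ES = 5 + 4 + 10 = 19

19


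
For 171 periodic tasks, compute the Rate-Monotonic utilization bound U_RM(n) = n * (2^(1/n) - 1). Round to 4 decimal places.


Compute 2^(1/171) = 1.0040617188
Subtract 1: 1.0040617188 - 1 = 0.0040617188
Multiply by n: 171 * 0.0040617188 = 0.6945539148
Round to 4 dp: 0.6946

0.6946


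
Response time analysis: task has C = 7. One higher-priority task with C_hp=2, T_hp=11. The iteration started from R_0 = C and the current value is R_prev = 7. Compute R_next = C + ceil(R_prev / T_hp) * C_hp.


R_next = C + ceil(R_prev / T_hp) * C_hp
ceil(7 / 11) = ceil(0.6364) = 1
Interference = 1 * 2 = 2
R_next = 7 + 2 = 9

9


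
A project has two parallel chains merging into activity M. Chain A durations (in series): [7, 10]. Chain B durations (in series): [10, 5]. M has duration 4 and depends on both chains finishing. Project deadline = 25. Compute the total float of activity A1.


Forward pass: ES(A1) = sum of predecessors on chain A = 0
EF = ES + duration = 0 + 7 = 7
Backward pass: LF(M) = deadline = 25; LS(M) = 25 - 4 = 21
LF(A1) = LS(M) - sum(successors on chain A) = 21 - 10 = 11
LS = LF - duration = 11 - 7 = 4
Total float = LS - ES = 4 - 0 = 4

4


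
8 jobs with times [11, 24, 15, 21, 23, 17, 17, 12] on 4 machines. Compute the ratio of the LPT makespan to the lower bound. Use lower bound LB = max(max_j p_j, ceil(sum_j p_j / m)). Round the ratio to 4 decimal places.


LPT order: [24, 23, 21, 17, 17, 15, 12, 11]
Machine loads after assignment: [35, 35, 36, 34]
LPT makespan = 36
Lower bound = max(max_job, ceil(total/4)) = max(24, 35) = 35
Ratio = 36 / 35 = 1.0286

1.0286


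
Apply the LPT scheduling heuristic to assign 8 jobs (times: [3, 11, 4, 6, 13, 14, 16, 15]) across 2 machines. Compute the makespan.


Sort jobs in decreasing order (LPT): [16, 15, 14, 13, 11, 6, 4, 3]
Assign each job to the least loaded machine:
  Machine 1: jobs [16, 13, 11], load = 40
  Machine 2: jobs [15, 14, 6, 4, 3], load = 42
Makespan = max load = 42

42


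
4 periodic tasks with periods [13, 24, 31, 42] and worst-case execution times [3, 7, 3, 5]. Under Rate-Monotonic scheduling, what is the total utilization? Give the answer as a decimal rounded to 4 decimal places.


Compute individual utilizations (exact fractions):
  Task 1: C/T = 3/13 (approx. 0.2308)
  Task 2: C/T = 7/24 (approx. 0.2917)
  Task 3: C/T = 3/31 (approx. 0.0968)
  Task 4: C/T = 5/42 (approx. 0.119)
Total utilization U = 3/13 + 7/24 + 3/31 + 5/42 = 16661/22568
Rounded to 4 decimal places: U = 0.7383
RM (Liu & Layland) bound for 4 tasks = 0.756828; compare with U = 16661/22568 (approx. 0.738258)
U <= bound, so schedulable by RM sufficient condition.

0.7383


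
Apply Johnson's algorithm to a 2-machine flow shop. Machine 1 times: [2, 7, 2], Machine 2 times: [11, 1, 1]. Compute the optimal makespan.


Apply Johnson's rule:
  Group 1 (a <= b): [(1, 2, 11)]
  Group 2 (a > b): [(2, 7, 1), (3, 2, 1)]
Optimal job order: [1, 2, 3]
Schedule:
  Job 1: M1 done at 2, M2 done at 13
  Job 2: M1 done at 9, M2 done at 14
  Job 3: M1 done at 11, M2 done at 15
Makespan = 15

15


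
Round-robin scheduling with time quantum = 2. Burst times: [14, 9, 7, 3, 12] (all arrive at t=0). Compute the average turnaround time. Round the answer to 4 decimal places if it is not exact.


Time quantum = 2
Execution trace:
  J1 runs 2 units, time = 2
  J2 runs 2 units, time = 4
  J3 runs 2 units, time = 6
  J4 runs 2 units, time = 8
  J5 runs 2 units, time = 10
  J1 runs 2 units, time = 12
  J2 runs 2 units, time = 14
  J3 runs 2 units, time = 16
  J4 runs 1 units, time = 17
  J5 runs 2 units, time = 19
  J1 runs 2 units, time = 21
  J2 runs 2 units, time = 23
  J3 runs 2 units, time = 25
  J5 runs 2 units, time = 27
  J1 runs 2 units, time = 29
  J2 runs 2 units, time = 31
  J3 runs 1 units, time = 32
  J5 runs 2 units, time = 34
  J1 runs 2 units, time = 36
  J2 runs 1 units, time = 37
  J5 runs 2 units, time = 39
  J1 runs 2 units, time = 41
  J5 runs 2 units, time = 43
  J1 runs 2 units, time = 45
Finish times: [45, 37, 32, 17, 43]
Average turnaround = 174/5 = 34.8

34.8


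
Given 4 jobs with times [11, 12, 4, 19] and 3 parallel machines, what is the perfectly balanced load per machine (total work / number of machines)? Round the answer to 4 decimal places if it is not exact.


Total processing time = 11 + 12 + 4 + 19 = 46
Number of machines = 3
Ideal balanced load = 46 / 3 = 15.3333

15.3333


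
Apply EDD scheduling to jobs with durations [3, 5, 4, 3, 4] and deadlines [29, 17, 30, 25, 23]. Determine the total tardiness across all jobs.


Sort by due date (EDD order): [(5, 17), (4, 23), (3, 25), (3, 29), (4, 30)]
Compute completion times and tardiness:
  Job 1: p=5, d=17, C=5, tardiness=max(0,5-17)=0
  Job 2: p=4, d=23, C=9, tardiness=max(0,9-23)=0
  Job 3: p=3, d=25, C=12, tardiness=max(0,12-25)=0
  Job 4: p=3, d=29, C=15, tardiness=max(0,15-29)=0
  Job 5: p=4, d=30, C=19, tardiness=max(0,19-30)=0
Total tardiness = 0

0


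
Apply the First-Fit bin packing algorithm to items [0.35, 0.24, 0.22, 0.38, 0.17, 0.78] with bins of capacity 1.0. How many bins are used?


Place items sequentially using First-Fit:
  Item 0.35 -> new Bin 1
  Item 0.24 -> Bin 1 (now 0.59)
  Item 0.22 -> Bin 1 (now 0.81)
  Item 0.38 -> new Bin 2
  Item 0.17 -> Bin 1 (now 0.98)
  Item 0.78 -> new Bin 3
Total bins used = 3

3


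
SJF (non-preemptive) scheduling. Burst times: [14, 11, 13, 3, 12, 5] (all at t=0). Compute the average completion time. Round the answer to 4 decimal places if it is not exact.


SJF order (ascending): [3, 5, 11, 12, 13, 14]
Completion times:
  Job 1: burst=3, C=3
  Job 2: burst=5, C=8
  Job 3: burst=11, C=19
  Job 4: burst=12, C=31
  Job 5: burst=13, C=44
  Job 6: burst=14, C=58
Average completion = 163/6 = 27.1667

27.1667


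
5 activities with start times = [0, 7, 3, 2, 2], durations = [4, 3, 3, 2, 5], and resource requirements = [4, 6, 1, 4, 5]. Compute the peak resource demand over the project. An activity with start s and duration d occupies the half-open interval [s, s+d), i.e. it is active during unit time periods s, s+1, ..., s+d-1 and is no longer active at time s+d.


Each activity i is active on [start_i, start_i + duration_i).
Compute total resource usage per time slot:
  t=0: active resources = [4], total = 4
  t=1: active resources = [4], total = 4
  t=2: active resources = [4, 4, 5], total = 13
  t=3: active resources = [4, 1, 4, 5], total = 14
  t=4: active resources = [1, 5], total = 6
  t=5: active resources = [1, 5], total = 6
  t=6: active resources = [5], total = 5
  t=7: active resources = [6], total = 6
  t=8: active resources = [6], total = 6
  t=9: active resources = [6], total = 6
Peak resource demand = 14

14


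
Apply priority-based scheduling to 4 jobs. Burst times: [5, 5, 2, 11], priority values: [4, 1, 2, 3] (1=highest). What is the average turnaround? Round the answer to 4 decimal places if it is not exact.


Sort by priority (ascending = highest first):
Order: [(1, 5), (2, 2), (3, 11), (4, 5)]
Completion times:
  Priority 1, burst=5, C=5
  Priority 2, burst=2, C=7
  Priority 3, burst=11, C=18
  Priority 4, burst=5, C=23
Average turnaround = 53/4 = 13.25

13.25


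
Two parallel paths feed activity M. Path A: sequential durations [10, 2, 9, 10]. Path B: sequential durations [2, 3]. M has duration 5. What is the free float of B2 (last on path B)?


ES(B2) = sum of predecessors on chain B = 2
EF(B2) = ES + duration = 2 + 3 = 5
Successor of B2 is M. ES(M) = max(sum(A), sum(B)) = max(31, 5) = 31
Free float = ES(successor) - EF(current) = 31 - 5 = 26

26


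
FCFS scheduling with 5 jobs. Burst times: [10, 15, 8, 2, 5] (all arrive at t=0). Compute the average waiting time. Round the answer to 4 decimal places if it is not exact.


FCFS order (as given): [10, 15, 8, 2, 5]
Waiting times:
  Job 1: wait = 0
  Job 2: wait = 10
  Job 3: wait = 25
  Job 4: wait = 33
  Job 5: wait = 35
Sum of waiting times = 103
Average waiting time = 103/5 = 20.6

20.6


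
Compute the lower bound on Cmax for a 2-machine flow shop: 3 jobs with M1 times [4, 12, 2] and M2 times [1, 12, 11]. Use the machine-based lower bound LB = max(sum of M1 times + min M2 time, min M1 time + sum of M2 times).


LB1 = sum(M1 times) + min(M2 times) = 18 + 1 = 19
LB2 = min(M1 times) + sum(M2 times) = 2 + 24 = 26
Lower bound = max(LB1, LB2) = max(19, 26) = 26

26


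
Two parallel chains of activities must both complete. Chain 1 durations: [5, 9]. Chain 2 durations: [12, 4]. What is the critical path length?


Path A total = 5 + 9 = 14
Path B total = 12 + 4 = 16
Critical path = longest path = max(14, 16) = 16

16


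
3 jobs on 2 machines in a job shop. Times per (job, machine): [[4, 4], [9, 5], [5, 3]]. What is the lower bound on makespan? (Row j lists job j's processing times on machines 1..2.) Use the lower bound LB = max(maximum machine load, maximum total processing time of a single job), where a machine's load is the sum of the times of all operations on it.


Machine loads:
  Machine 1: 4 + 9 + 5 = 18
  Machine 2: 4 + 5 + 3 = 12
Max machine load = 18
Job totals:
  Job 1: 8
  Job 2: 14
  Job 3: 8
Max job total = 14
Lower bound = max(18, 14) = 18

18


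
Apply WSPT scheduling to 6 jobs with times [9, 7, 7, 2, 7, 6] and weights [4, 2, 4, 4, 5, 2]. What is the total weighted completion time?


Compute p/w ratios and sort ascending (WSPT): [(2, 4), (7, 5), (7, 4), (9, 4), (6, 2), (7, 2)]
Compute weighted completion times:
  Job (p=2,w=4): C=2, w*C=4*2=8
  Job (p=7,w=5): C=9, w*C=5*9=45
  Job (p=7,w=4): C=16, w*C=4*16=64
  Job (p=9,w=4): C=25, w*C=4*25=100
  Job (p=6,w=2): C=31, w*C=2*31=62
  Job (p=7,w=2): C=38, w*C=2*38=76
Total weighted completion time = 355

355


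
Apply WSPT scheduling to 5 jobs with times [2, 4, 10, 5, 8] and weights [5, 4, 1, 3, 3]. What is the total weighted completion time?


Compute p/w ratios and sort ascending (WSPT): [(2, 5), (4, 4), (5, 3), (8, 3), (10, 1)]
Compute weighted completion times:
  Job (p=2,w=5): C=2, w*C=5*2=10
  Job (p=4,w=4): C=6, w*C=4*6=24
  Job (p=5,w=3): C=11, w*C=3*11=33
  Job (p=8,w=3): C=19, w*C=3*19=57
  Job (p=10,w=1): C=29, w*C=1*29=29
Total weighted completion time = 153

153


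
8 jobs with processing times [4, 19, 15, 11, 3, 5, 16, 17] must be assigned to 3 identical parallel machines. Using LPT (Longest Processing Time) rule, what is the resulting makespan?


Sort jobs in decreasing order (LPT): [19, 17, 16, 15, 11, 5, 4, 3]
Assign each job to the least loaded machine:
  Machine 1: jobs [19, 5, 4, 3], load = 31
  Machine 2: jobs [17, 11], load = 28
  Machine 3: jobs [16, 15], load = 31
Makespan = max load = 31

31


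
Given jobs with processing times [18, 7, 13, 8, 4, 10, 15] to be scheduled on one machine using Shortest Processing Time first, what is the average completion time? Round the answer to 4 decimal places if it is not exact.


Sort jobs by processing time (SPT order): [4, 7, 8, 10, 13, 15, 18]
Compute completion times sequentially:
  Job 1: processing = 4, completes at 4
  Job 2: processing = 7, completes at 11
  Job 3: processing = 8, completes at 19
  Job 4: processing = 10, completes at 29
  Job 5: processing = 13, completes at 42
  Job 6: processing = 15, completes at 57
  Job 7: processing = 18, completes at 75
Sum of completion times = 237
Average completion time = 237/7 = 33.8571

33.8571


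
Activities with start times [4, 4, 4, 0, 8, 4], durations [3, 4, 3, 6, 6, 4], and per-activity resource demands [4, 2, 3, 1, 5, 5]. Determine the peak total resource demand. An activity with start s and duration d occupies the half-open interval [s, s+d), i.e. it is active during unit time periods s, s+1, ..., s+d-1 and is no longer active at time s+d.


Each activity i is active on [start_i, start_i + duration_i).
Compute total resource usage per time slot:
  t=0: active resources = [1], total = 1
  t=1: active resources = [1], total = 1
  t=2: active resources = [1], total = 1
  t=3: active resources = [1], total = 1
  t=4: active resources = [4, 2, 3, 1, 5], total = 15
  t=5: active resources = [4, 2, 3, 1, 5], total = 15
  t=6: active resources = [4, 2, 3, 5], total = 14
  t=7: active resources = [2, 5], total = 7
  t=8: active resources = [5], total = 5
  t=9: active resources = [5], total = 5
  t=10: active resources = [5], total = 5
  t=11: active resources = [5], total = 5
  t=12: active resources = [5], total = 5
  t=13: active resources = [5], total = 5
Peak resource demand = 15

15


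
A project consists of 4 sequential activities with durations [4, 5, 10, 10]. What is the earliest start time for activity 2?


Activity 2 starts after activities 1 through 1 complete.
Predecessor durations: [4]
ES = 4 = 4

4


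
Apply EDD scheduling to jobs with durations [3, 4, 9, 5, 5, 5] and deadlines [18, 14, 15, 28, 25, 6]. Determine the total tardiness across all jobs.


Sort by due date (EDD order): [(5, 6), (4, 14), (9, 15), (3, 18), (5, 25), (5, 28)]
Compute completion times and tardiness:
  Job 1: p=5, d=6, C=5, tardiness=max(0,5-6)=0
  Job 2: p=4, d=14, C=9, tardiness=max(0,9-14)=0
  Job 3: p=9, d=15, C=18, tardiness=max(0,18-15)=3
  Job 4: p=3, d=18, C=21, tardiness=max(0,21-18)=3
  Job 5: p=5, d=25, C=26, tardiness=max(0,26-25)=1
  Job 6: p=5, d=28, C=31, tardiness=max(0,31-28)=3
Total tardiness = 10

10


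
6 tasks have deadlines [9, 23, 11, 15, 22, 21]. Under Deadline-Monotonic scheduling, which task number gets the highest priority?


Sort tasks by relative deadline (ascending):
  Task 1: deadline = 9
  Task 3: deadline = 11
  Task 4: deadline = 15
  Task 6: deadline = 21
  Task 5: deadline = 22
  Task 2: deadline = 23
Priority order (highest first): [1, 3, 4, 6, 5, 2]
Highest priority task = 1

1


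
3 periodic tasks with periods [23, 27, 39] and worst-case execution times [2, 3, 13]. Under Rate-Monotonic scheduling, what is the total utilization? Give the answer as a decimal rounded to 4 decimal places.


Compute individual utilizations (exact fractions):
  Task 1: C/T = 2/23 (approx. 0.087)
  Task 2: C/T = 3/27 = 1/9 (approx. 0.1111)
  Task 3: C/T = 13/39 = 1/3 (approx. 0.3333)
Total utilization U = 2/23 + 1/9 + 1/3 = 110/207
Rounded to 4 decimal places: U = 0.5314
RM (Liu & Layland) bound for 3 tasks = 0.779763; compare with U = 110/207 (approx. 0.531401)
U <= bound, so schedulable by RM sufficient condition.

0.5314


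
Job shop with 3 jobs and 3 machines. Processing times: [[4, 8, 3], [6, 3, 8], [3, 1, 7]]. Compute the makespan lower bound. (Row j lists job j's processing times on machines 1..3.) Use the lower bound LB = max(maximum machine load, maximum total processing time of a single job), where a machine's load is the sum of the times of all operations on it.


Machine loads:
  Machine 1: 4 + 6 + 3 = 13
  Machine 2: 8 + 3 + 1 = 12
  Machine 3: 3 + 8 + 7 = 18
Max machine load = 18
Job totals:
  Job 1: 15
  Job 2: 17
  Job 3: 11
Max job total = 17
Lower bound = max(18, 17) = 18

18


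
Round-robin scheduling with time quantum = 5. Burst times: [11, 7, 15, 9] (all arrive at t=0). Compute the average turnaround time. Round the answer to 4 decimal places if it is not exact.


Time quantum = 5
Execution trace:
  J1 runs 5 units, time = 5
  J2 runs 5 units, time = 10
  J3 runs 5 units, time = 15
  J4 runs 5 units, time = 20
  J1 runs 5 units, time = 25
  J2 runs 2 units, time = 27
  J3 runs 5 units, time = 32
  J4 runs 4 units, time = 36
  J1 runs 1 units, time = 37
  J3 runs 5 units, time = 42
Finish times: [37, 27, 42, 36]
Average turnaround = 142/4 = 35.5

35.5


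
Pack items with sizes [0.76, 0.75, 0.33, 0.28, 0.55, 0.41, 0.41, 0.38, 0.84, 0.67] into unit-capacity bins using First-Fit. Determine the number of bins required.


Place items sequentially using First-Fit:
  Item 0.76 -> new Bin 1
  Item 0.75 -> new Bin 2
  Item 0.33 -> new Bin 3
  Item 0.28 -> Bin 3 (now 0.61)
  Item 0.55 -> new Bin 4
  Item 0.41 -> Bin 4 (now 0.96)
  Item 0.41 -> new Bin 5
  Item 0.38 -> Bin 3 (now 0.99)
  Item 0.84 -> new Bin 6
  Item 0.67 -> new Bin 7
Total bins used = 7

7


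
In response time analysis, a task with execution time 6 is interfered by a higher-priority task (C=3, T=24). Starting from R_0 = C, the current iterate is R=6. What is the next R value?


R_next = C + ceil(R_prev / T_hp) * C_hp
ceil(6 / 24) = ceil(0.25) = 1
Interference = 1 * 3 = 3
R_next = 6 + 3 = 9

9


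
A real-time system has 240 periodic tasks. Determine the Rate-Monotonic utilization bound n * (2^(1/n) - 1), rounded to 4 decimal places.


Compute 2^(1/240) = 1.0028922879
Subtract 1: 1.0028922879 - 1 = 0.0028922879
Multiply by n: 240 * 0.0028922879 = 0.6941490960
Round to 4 dp: 0.6941

0.6941


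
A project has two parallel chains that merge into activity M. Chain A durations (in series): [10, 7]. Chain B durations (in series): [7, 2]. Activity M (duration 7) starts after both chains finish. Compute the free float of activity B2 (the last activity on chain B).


ES(B2) = sum of predecessors on chain B = 7
EF(B2) = ES + duration = 7 + 2 = 9
Successor of B2 is M. ES(M) = max(sum(A), sum(B)) = max(17, 9) = 17
Free float = ES(successor) - EF(current) = 17 - 9 = 8

8


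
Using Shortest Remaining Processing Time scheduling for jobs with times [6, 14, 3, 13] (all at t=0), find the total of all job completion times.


Since all jobs arrive at t=0, SRPT equals SPT ordering.
SPT order: [3, 6, 13, 14]
Completion times:
  Job 1: p=3, C=3
  Job 2: p=6, C=9
  Job 3: p=13, C=22
  Job 4: p=14, C=36
Total completion time = 3 + 9 + 22 + 36 = 70

70


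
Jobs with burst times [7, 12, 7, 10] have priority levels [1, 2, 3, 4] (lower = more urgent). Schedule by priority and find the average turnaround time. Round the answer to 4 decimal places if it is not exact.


Sort by priority (ascending = highest first):
Order: [(1, 7), (2, 12), (3, 7), (4, 10)]
Completion times:
  Priority 1, burst=7, C=7
  Priority 2, burst=12, C=19
  Priority 3, burst=7, C=26
  Priority 4, burst=10, C=36
Average turnaround = 88/4 = 22.0

22.0


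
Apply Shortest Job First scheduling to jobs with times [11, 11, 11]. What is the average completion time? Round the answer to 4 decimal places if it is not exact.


SJF order (ascending): [11, 11, 11]
Completion times:
  Job 1: burst=11, C=11
  Job 2: burst=11, C=22
  Job 3: burst=11, C=33
Average completion = 66/3 = 22.0

22.0


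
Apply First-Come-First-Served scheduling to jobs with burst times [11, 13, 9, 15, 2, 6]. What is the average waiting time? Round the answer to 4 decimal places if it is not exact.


FCFS order (as given): [11, 13, 9, 15, 2, 6]
Waiting times:
  Job 1: wait = 0
  Job 2: wait = 11
  Job 3: wait = 24
  Job 4: wait = 33
  Job 5: wait = 48
  Job 6: wait = 50
Sum of waiting times = 166
Average waiting time = 166/6 = 27.6667

27.6667


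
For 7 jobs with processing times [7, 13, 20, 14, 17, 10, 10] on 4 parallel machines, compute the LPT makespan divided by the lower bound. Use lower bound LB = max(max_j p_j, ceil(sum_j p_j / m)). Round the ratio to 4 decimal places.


LPT order: [20, 17, 14, 13, 10, 10, 7]
Machine loads after assignment: [20, 24, 24, 23]
LPT makespan = 24
Lower bound = max(max_job, ceil(total/4)) = max(20, 23) = 23
Ratio = 24 / 23 = 1.0435

1.0435


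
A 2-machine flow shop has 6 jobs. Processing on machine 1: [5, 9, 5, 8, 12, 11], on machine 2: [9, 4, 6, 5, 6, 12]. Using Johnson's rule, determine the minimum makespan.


Apply Johnson's rule:
  Group 1 (a <= b): [(1, 5, 9), (3, 5, 6), (6, 11, 12)]
  Group 2 (a > b): [(5, 12, 6), (4, 8, 5), (2, 9, 4)]
Optimal job order: [1, 3, 6, 5, 4, 2]
Schedule:
  Job 1: M1 done at 5, M2 done at 14
  Job 3: M1 done at 10, M2 done at 20
  Job 6: M1 done at 21, M2 done at 33
  Job 5: M1 done at 33, M2 done at 39
  Job 4: M1 done at 41, M2 done at 46
  Job 2: M1 done at 50, M2 done at 54
Makespan = 54

54


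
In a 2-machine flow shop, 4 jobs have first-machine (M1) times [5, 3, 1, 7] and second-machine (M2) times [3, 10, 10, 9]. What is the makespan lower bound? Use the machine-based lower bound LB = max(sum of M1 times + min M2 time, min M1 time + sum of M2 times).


LB1 = sum(M1 times) + min(M2 times) = 16 + 3 = 19
LB2 = min(M1 times) + sum(M2 times) = 1 + 32 = 33
Lower bound = max(LB1, LB2) = max(19, 33) = 33

33


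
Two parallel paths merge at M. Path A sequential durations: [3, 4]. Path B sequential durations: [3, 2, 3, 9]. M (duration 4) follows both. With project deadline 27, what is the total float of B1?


Forward pass: ES(B1) = sum of predecessors on chain B = 0
EF = ES + duration = 0 + 3 = 3
Backward pass: LF(M) = deadline = 27; LS(M) = 27 - 4 = 23
LF(B1) = LS(M) - sum(successors on chain B) = 23 - 14 = 9
LS = LF - duration = 9 - 3 = 6
Total float = LS - ES = 6 - 0 = 6

6
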